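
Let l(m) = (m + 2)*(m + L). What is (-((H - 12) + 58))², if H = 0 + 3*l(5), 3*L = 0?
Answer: 22801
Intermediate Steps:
L = 0 (L = (⅓)*0 = 0)
l(m) = m*(2 + m) (l(m) = (m + 2)*(m + 0) = (2 + m)*m = m*(2 + m))
H = 105 (H = 0 + 3*(5*(2 + 5)) = 0 + 3*(5*7) = 0 + 3*35 = 0 + 105 = 105)
(-((H - 12) + 58))² = (-((105 - 12) + 58))² = (-(93 + 58))² = (-1*151)² = (-151)² = 22801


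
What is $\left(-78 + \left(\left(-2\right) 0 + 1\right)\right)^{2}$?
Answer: $5929$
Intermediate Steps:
$\left(-78 + \left(\left(-2\right) 0 + 1\right)\right)^{2} = \left(-78 + \left(0 + 1\right)\right)^{2} = \left(-78 + 1\right)^{2} = \left(-77\right)^{2} = 5929$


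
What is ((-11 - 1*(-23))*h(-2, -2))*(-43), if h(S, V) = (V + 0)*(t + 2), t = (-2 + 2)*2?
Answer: 2064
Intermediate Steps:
t = 0 (t = 0*2 = 0)
h(S, V) = 2*V (h(S, V) = (V + 0)*(0 + 2) = V*2 = 2*V)
((-11 - 1*(-23))*h(-2, -2))*(-43) = ((-11 - 1*(-23))*(2*(-2)))*(-43) = ((-11 + 23)*(-4))*(-43) = (12*(-4))*(-43) = -48*(-43) = 2064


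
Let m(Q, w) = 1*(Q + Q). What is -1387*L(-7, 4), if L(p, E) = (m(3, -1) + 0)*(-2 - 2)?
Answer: 33288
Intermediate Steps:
m(Q, w) = 2*Q (m(Q, w) = 1*(2*Q) = 2*Q)
L(p, E) = -24 (L(p, E) = (2*3 + 0)*(-2 - 2) = (6 + 0)*(-4) = 6*(-4) = -24)
-1387*L(-7, 4) = -1387*(-24) = 33288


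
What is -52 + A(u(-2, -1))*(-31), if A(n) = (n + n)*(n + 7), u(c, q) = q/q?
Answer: -548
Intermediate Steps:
u(c, q) = 1
A(n) = 2*n*(7 + n) (A(n) = (2*n)*(7 + n) = 2*n*(7 + n))
-52 + A(u(-2, -1))*(-31) = -52 + (2*1*(7 + 1))*(-31) = -52 + (2*1*8)*(-31) = -52 + 16*(-31) = -52 - 496 = -548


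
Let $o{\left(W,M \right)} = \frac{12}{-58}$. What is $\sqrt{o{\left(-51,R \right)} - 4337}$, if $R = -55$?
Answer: $\frac{i \sqrt{3647591}}{29} \approx 65.857 i$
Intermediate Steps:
$o{\left(W,M \right)} = - \frac{6}{29}$ ($o{\left(W,M \right)} = 12 \left(- \frac{1}{58}\right) = - \frac{6}{29}$)
$\sqrt{o{\left(-51,R \right)} - 4337} = \sqrt{- \frac{6}{29} - 4337} = \sqrt{- \frac{125779}{29}} = \frac{i \sqrt{3647591}}{29}$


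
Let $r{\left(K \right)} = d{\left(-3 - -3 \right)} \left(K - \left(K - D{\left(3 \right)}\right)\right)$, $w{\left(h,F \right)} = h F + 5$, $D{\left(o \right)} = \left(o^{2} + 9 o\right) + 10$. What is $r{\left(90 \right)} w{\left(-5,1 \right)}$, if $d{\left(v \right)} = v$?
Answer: $0$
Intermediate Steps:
$D{\left(o \right)} = 10 + o^{2} + 9 o$
$w{\left(h,F \right)} = 5 + F h$ ($w{\left(h,F \right)} = F h + 5 = 5 + F h$)
$r{\left(K \right)} = 0$ ($r{\left(K \right)} = \left(-3 - -3\right) \left(K - \left(-46 + K\right)\right) = \left(-3 + 3\right) \left(K - \left(-46 + K\right)\right) = 0 \left(K - \left(-46 + K\right)\right) = 0 \cdot 46 = 0$)
$r{\left(90 \right)} w{\left(-5,1 \right)} = 0 \left(5 + 1 \left(-5\right)\right) = 0 \left(5 - 5\right) = 0 \cdot 0 = 0$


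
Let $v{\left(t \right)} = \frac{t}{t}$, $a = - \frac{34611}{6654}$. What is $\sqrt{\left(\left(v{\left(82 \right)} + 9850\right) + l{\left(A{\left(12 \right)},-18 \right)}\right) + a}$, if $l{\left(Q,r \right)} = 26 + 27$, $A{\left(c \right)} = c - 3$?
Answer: $\frac{\sqrt{48697376630}}{2218} \approx 99.493$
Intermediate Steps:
$A{\left(c \right)} = -3 + c$ ($A{\left(c \right)} = c - 3 = -3 + c$)
$l{\left(Q,r \right)} = 53$
$a = - \frac{11537}{2218}$ ($a = \left(-34611\right) \frac{1}{6654} = - \frac{11537}{2218} \approx -5.2015$)
$v{\left(t \right)} = 1$
$\sqrt{\left(\left(v{\left(82 \right)} + 9850\right) + l{\left(A{\left(12 \right)},-18 \right)}\right) + a} = \sqrt{\left(\left(1 + 9850\right) + 53\right) - \frac{11537}{2218}} = \sqrt{\left(9851 + 53\right) - \frac{11537}{2218}} = \sqrt{9904 - \frac{11537}{2218}} = \sqrt{\frac{21955535}{2218}} = \frac{\sqrt{48697376630}}{2218}$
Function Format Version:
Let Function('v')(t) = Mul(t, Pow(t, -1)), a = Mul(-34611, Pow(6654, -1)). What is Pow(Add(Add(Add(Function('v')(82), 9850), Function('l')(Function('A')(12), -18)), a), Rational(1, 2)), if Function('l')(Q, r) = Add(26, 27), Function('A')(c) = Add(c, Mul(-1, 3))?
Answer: Mul(Rational(1, 2218), Pow(48697376630, Rational(1, 2))) ≈ 99.493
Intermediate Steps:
Function('A')(c) = Add(-3, c) (Function('A')(c) = Add(c, -3) = Add(-3, c))
Function('l')(Q, r) = 53
a = Rational(-11537, 2218) (a = Mul(-34611, Rational(1, 6654)) = Rational(-11537, 2218) ≈ -5.2015)
Function('v')(t) = 1
Pow(Add(Add(Add(Function('v')(82), 9850), Function('l')(Function('A')(12), -18)), a), Rational(1, 2)) = Pow(Add(Add(Add(1, 9850), 53), Rational(-11537, 2218)), Rational(1, 2)) = Pow(Add(Add(9851, 53), Rational(-11537, 2218)), Rational(1, 2)) = Pow(Add(9904, Rational(-11537, 2218)), Rational(1, 2)) = Pow(Rational(21955535, 2218), Rational(1, 2)) = Mul(Rational(1, 2218), Pow(48697376630, Rational(1, 2)))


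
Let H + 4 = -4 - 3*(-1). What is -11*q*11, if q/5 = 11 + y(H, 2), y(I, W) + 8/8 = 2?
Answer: -7260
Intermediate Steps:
H = -5 (H = -4 + (-4 - 3*(-1)) = -4 + (-4 + 3) = -4 - 1 = -5)
y(I, W) = 1 (y(I, W) = -1 + 2 = 1)
q = 60 (q = 5*(11 + 1) = 5*12 = 60)
-11*q*11 = -11*60*11 = -660*11 = -7260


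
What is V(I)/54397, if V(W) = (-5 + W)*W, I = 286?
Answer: 80366/54397 ≈ 1.4774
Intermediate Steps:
V(W) = W*(-5 + W)
V(I)/54397 = (286*(-5 + 286))/54397 = (286*281)*(1/54397) = 80366*(1/54397) = 80366/54397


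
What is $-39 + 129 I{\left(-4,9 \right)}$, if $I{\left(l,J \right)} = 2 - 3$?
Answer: $-168$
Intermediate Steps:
$I{\left(l,J \right)} = -1$ ($I{\left(l,J \right)} = 2 - 3 = -1$)
$-39 + 129 I{\left(-4,9 \right)} = -39 + 129 \left(-1\right) = -39 - 129 = -168$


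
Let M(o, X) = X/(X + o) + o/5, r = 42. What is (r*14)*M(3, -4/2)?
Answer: -4116/5 ≈ -823.20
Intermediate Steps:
M(o, X) = o/5 + X/(X + o) (M(o, X) = X/(X + o) + o*(⅕) = X/(X + o) + o/5 = o/5 + X/(X + o))
(r*14)*M(3, -4/2) = (42*14)*((-4/2 + (⅕)*3² + (⅕)*(-4/2)*3)/(-4/2 + 3)) = 588*((-4*½ + (⅕)*9 + (⅕)*(-4*½)*3)/(-4*½ + 3)) = 588*((-2 + 9/5 + (⅕)*(-2)*3)/(-2 + 3)) = 588*((-2 + 9/5 - 6/5)/1) = 588*(1*(-7/5)) = 588*(-7/5) = -4116/5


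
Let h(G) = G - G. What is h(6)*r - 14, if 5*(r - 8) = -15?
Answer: -14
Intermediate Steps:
h(G) = 0
r = 5 (r = 8 + (⅕)*(-15) = 8 - 3 = 5)
h(6)*r - 14 = 0*5 - 14 = 0 - 14 = -14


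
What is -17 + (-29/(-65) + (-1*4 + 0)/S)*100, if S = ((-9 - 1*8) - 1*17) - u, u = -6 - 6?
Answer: 6549/143 ≈ 45.797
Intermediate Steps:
u = -12
S = -22 (S = ((-9 - 1*8) - 1*17) - 1*(-12) = ((-9 - 8) - 17) + 12 = (-17 - 17) + 12 = -34 + 12 = -22)
-17 + (-29/(-65) + (-1*4 + 0)/S)*100 = -17 + (-29/(-65) + (-1*4 + 0)/(-22))*100 = -17 + (-29*(-1/65) + (-4 + 0)*(-1/22))*100 = -17 + (29/65 - 4*(-1/22))*100 = -17 + (29/65 + 2/11)*100 = -17 + (449/715)*100 = -17 + 8980/143 = 6549/143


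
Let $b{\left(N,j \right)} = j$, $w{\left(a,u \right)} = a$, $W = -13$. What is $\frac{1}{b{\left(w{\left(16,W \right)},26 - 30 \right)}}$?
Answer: $- \frac{1}{4} \approx -0.25$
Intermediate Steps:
$\frac{1}{b{\left(w{\left(16,W \right)},26 - 30 \right)}} = \frac{1}{26 - 30} = \frac{1}{-4} = - \frac{1}{4}$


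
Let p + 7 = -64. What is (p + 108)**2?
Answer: 1369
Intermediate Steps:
p = -71 (p = -7 - 64 = -71)
(p + 108)**2 = (-71 + 108)**2 = 37**2 = 1369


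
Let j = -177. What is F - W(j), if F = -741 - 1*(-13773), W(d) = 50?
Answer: 12982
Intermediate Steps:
F = 13032 (F = -741 + 13773 = 13032)
F - W(j) = 13032 - 1*50 = 13032 - 50 = 12982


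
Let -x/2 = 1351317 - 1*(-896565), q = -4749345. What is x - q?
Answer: 253581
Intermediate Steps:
x = -4495764 (x = -2*(1351317 - 1*(-896565)) = -2*(1351317 + 896565) = -2*2247882 = -4495764)
x - q = -4495764 - 1*(-4749345) = -4495764 + 4749345 = 253581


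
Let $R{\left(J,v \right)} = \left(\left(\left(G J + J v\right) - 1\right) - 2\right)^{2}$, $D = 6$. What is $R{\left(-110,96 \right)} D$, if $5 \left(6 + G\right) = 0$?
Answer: $588416454$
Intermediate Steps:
$G = -6$ ($G = -6 + \frac{1}{5} \cdot 0 = -6 + 0 = -6$)
$R{\left(J,v \right)} = \left(-3 - 6 J + J v\right)^{2}$ ($R{\left(J,v \right)} = \left(\left(\left(- 6 J + J v\right) - 1\right) - 2\right)^{2} = \left(\left(-1 - 6 J + J v\right) - 2\right)^{2} = \left(-3 - 6 J + J v\right)^{2}$)
$R{\left(-110,96 \right)} D = \left(3 + 6 \left(-110\right) - \left(-110\right) 96\right)^{2} \cdot 6 = \left(3 - 660 + 10560\right)^{2} \cdot 6 = 9903^{2} \cdot 6 = 98069409 \cdot 6 = 588416454$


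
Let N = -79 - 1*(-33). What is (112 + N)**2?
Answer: 4356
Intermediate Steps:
N = -46 (N = -79 + 33 = -46)
(112 + N)**2 = (112 - 46)**2 = 66**2 = 4356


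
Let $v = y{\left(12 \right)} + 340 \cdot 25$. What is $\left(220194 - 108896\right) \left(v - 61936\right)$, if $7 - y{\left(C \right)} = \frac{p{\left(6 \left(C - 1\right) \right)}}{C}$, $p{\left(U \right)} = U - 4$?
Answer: $- \frac{17841347645}{3} \approx -5.9471 \cdot 10^{9}$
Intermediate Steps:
$p{\left(U \right)} = -4 + U$
$y{\left(C \right)} = 7 - \frac{-10 + 6 C}{C}$ ($y{\left(C \right)} = 7 - \frac{-4 + 6 \left(C - 1\right)}{C} = 7 - \frac{-4 + 6 \left(-1 + C\right)}{C} = 7 - \frac{-4 + \left(-6 + 6 C\right)}{C} = 7 - \frac{-10 + 6 C}{C}$)
$v = \frac{51011}{6}$ ($v = \frac{10 + 12}{12} + 340 \cdot 25 = \frac{1}{12} \cdot 22 + 8500 = \frac{11}{6} + 8500 = \frac{51011}{6} \approx 8501.8$)
$\left(220194 - 108896\right) \left(v - 61936\right) = \left(220194 - 108896\right) \left(\frac{51011}{6} - 61936\right) = 111298 \left(\frac{51011}{6} + \left(-97124 + 35188\right)\right) = 111298 \left(\frac{51011}{6} - 61936\right) = 111298 \left(- \frac{320605}{6}\right) = - \frac{17841347645}{3}$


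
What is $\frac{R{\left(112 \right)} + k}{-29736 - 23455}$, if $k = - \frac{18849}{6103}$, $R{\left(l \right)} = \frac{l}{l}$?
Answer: $\frac{12746}{324624673} \approx 3.9264 \cdot 10^{-5}$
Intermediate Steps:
$R{\left(l \right)} = 1$
$k = - \frac{18849}{6103}$ ($k = \left(-18849\right) \frac{1}{6103} = - \frac{18849}{6103} \approx -3.0885$)
$\frac{R{\left(112 \right)} + k}{-29736 - 23455} = \frac{1 - \frac{18849}{6103}}{-29736 - 23455} = - \frac{12746}{6103 \left(-53191\right)} = \left(- \frac{12746}{6103}\right) \left(- \frac{1}{53191}\right) = \frac{12746}{324624673}$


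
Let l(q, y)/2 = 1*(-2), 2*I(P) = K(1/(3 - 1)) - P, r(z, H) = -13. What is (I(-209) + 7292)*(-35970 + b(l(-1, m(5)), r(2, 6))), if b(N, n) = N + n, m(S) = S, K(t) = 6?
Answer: -532571613/2 ≈ -2.6629e+8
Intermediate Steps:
I(P) = 3 - P/2 (I(P) = (6 - P)/2 = 3 - P/2)
l(q, y) = -4 (l(q, y) = 2*(1*(-2)) = 2*(-2) = -4)
(I(-209) + 7292)*(-35970 + b(l(-1, m(5)), r(2, 6))) = ((3 - ½*(-209)) + 7292)*(-35970 + (-4 - 13)) = ((3 + 209/2) + 7292)*(-35970 - 17) = (215/2 + 7292)*(-35987) = (14799/2)*(-35987) = -532571613/2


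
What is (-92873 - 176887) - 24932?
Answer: -294692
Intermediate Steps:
(-92873 - 176887) - 24932 = -269760 - 24932 = -294692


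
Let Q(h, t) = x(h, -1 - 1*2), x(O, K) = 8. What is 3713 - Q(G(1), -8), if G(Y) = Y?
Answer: 3705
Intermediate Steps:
Q(h, t) = 8
3713 - Q(G(1), -8) = 3713 - 1*8 = 3713 - 8 = 3705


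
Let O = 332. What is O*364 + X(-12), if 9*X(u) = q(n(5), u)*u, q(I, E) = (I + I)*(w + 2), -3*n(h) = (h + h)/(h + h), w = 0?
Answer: 1087648/9 ≈ 1.2085e+5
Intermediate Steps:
n(h) = -⅓ (n(h) = -(h + h)/(3*(h + h)) = -2*h/(3*(2*h)) = -2*h*1/(2*h)/3 = -⅓*1 = -⅓)
q(I, E) = 4*I (q(I, E) = (I + I)*(0 + 2) = (2*I)*2 = 4*I)
X(u) = -4*u/27 (X(u) = ((4*(-⅓))*u)/9 = (-4*u/3)/9 = -4*u/27)
O*364 + X(-12) = 332*364 - 4/27*(-12) = 120848 + 16/9 = 1087648/9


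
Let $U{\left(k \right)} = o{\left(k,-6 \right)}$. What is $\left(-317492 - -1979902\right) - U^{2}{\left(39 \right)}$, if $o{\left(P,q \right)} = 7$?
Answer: $1662361$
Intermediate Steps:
$U{\left(k \right)} = 7$
$\left(-317492 - -1979902\right) - U^{2}{\left(39 \right)} = \left(-317492 - -1979902\right) - 7^{2} = \left(-317492 + 1979902\right) - 49 = 1662410 - 49 = 1662361$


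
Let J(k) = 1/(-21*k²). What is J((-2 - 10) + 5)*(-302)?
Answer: 302/1029 ≈ 0.29349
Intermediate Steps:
J(k) = -1/(21*k²)
J((-2 - 10) + 5)*(-302) = -1/(21*((-2 - 10) + 5)²)*(-302) = -1/(21*(-12 + 5)²)*(-302) = -1/21/(-7)²*(-302) = -1/21*1/49*(-302) = -1/1029*(-302) = 302/1029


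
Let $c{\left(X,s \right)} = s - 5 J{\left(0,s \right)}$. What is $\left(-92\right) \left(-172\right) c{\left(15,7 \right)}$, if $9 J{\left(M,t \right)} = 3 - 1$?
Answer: $\frac{838672}{9} \approx 93186.0$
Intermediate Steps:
$J{\left(M,t \right)} = \frac{2}{9}$ ($J{\left(M,t \right)} = \frac{3 - 1}{9} = \frac{1}{9} \cdot 2 = \frac{2}{9}$)
$c{\left(X,s \right)} = - \frac{10}{9} + s$ ($c{\left(X,s \right)} = s - \frac{10}{9} = - \frac{10}{9} + s$)
$\left(-92\right) \left(-172\right) c{\left(15,7 \right)} = \left(-92\right) \left(-172\right) \left(- \frac{10}{9} + 7\right) = 15824 \cdot \frac{53}{9} = \frac{838672}{9}$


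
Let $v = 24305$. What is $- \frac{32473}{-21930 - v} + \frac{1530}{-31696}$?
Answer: $\frac{68466047}{104676040} \approx 0.65408$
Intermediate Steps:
$- \frac{32473}{-21930 - v} + \frac{1530}{-31696} = - \frac{32473}{-21930 - 24305} + \frac{1530}{-31696} = - \frac{32473}{-21930 - 24305} + 1530 \left(- \frac{1}{31696}\right) = - \frac{32473}{-46235} - \frac{765}{15848} = \left(-32473\right) \left(- \frac{1}{46235}\right) - \frac{765}{15848} = \frac{4639}{6605} - \frac{765}{15848} = \frac{68466047}{104676040}$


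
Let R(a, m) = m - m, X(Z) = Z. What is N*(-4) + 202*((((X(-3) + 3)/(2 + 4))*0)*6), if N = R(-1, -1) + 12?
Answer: -48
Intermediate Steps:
R(a, m) = 0
N = 12 (N = 0 + 12 = 12)
N*(-4) + 202*((((X(-3) + 3)/(2 + 4))*0)*6) = 12*(-4) + 202*((((-3 + 3)/(2 + 4))*0)*6) = -48 + 202*(((0/6)*0)*6) = -48 + 202*(((0*(⅙))*0)*6) = -48 + 202*((0*0)*6) = -48 + 202*(0*6) = -48 + 202*0 = -48 + 0 = -48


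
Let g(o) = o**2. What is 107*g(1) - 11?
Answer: 96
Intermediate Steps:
107*g(1) - 11 = 107*1**2 - 11 = 107*1 - 11 = 107 - 11 = 96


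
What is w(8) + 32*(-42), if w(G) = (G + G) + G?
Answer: -1320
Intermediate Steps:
w(G) = 3*G (w(G) = 2*G + G = 3*G)
w(8) + 32*(-42) = 3*8 + 32*(-42) = 24 - 1344 = -1320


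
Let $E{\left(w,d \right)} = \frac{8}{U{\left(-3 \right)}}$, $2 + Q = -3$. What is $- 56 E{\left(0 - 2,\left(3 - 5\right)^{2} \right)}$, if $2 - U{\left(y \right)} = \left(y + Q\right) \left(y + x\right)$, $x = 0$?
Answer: $\frac{224}{11} \approx 20.364$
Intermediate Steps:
$Q = -5$ ($Q = -2 - 3 = -5$)
$U{\left(y \right)} = 2 - y \left(-5 + y\right)$ ($U{\left(y \right)} = 2 - \left(y - 5\right) \left(y + 0\right) = 2 - \left(-5 + y\right) y = 2 - y \left(-5 + y\right)$)
$E{\left(w,d \right)} = - \frac{4}{11}$ ($E{\left(w,d \right)} = \frac{8}{2 - \left(-3\right)^{2} + 5 \left(-3\right)} = \frac{8}{2 - 9 - 15} = \frac{8}{-22} = 8 \left(- \frac{1}{22}\right) = - \frac{4}{11}$)
$- 56 E{\left(0 - 2,\left(3 - 5\right)^{2} \right)} = \left(-56\right) \left(- \frac{4}{11}\right) = \frac{224}{11}$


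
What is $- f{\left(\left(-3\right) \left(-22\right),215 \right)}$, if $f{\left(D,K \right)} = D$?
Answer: $-66$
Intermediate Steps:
$- f{\left(\left(-3\right) \left(-22\right),215 \right)} = - \left(-3\right) \left(-22\right) = \left(-1\right) 66 = -66$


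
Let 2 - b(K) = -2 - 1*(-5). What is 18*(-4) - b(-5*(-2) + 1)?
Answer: -71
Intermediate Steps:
b(K) = -1 (b(K) = 2 - (-2 - 1*(-5)) = 2 - (-2 + 5) = 2 - 1*3 = 2 - 3 = -1)
18*(-4) - b(-5*(-2) + 1) = 18*(-4) - 1*(-1) = -72 + 1 = -71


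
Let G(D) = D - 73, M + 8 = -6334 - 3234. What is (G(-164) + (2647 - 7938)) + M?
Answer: -15104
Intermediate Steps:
M = -9576 (M = -8 + (-6334 - 3234) = -8 - 9568 = -9576)
G(D) = -73 + D
(G(-164) + (2647 - 7938)) + M = ((-73 - 164) + (2647 - 7938)) - 9576 = (-237 - 5291) - 9576 = -5528 - 9576 = -15104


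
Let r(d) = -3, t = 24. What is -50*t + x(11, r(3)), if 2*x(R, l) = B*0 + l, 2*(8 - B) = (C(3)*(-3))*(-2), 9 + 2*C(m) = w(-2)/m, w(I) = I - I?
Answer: -2403/2 ≈ -1201.5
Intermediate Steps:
w(I) = 0
C(m) = -9/2 (C(m) = -9/2 + (0/m)/2 = -9/2 + (1/2)*0 = -9/2 + 0 = -9/2)
B = 43/2 (B = 8 - (-9/2*(-3))*(-2)/2 = 8 - 27*(-2)/4 = 8 - 1/2*(-27) = 8 + 27/2 = 43/2 ≈ 21.500)
x(R, l) = l/2 (x(R, l) = ((43/2)*0 + l)/2 = (0 + l)/2 = l/2)
-50*t + x(11, r(3)) = -50*24 + (1/2)*(-3) = -1200 - 3/2 = -2403/2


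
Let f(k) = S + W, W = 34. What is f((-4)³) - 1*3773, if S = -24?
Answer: -3763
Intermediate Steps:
f(k) = 10 (f(k) = -24 + 34 = 10)
f((-4)³) - 1*3773 = 10 - 1*3773 = 10 - 3773 = -3763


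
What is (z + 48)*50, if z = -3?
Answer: 2250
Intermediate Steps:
(z + 48)*50 = (-3 + 48)*50 = 45*50 = 2250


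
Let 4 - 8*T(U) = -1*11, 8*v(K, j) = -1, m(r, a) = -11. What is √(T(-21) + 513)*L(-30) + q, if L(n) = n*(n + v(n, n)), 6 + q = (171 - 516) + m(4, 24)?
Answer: -362 + 3615*√8238/16 ≈ 20145.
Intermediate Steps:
v(K, j) = -⅛ (v(K, j) = (⅛)*(-1) = -⅛)
q = -362 (q = -6 + ((171 - 516) - 11) = -6 + (-345 - 11) = -6 - 356 = -362)
T(U) = 15/8 (T(U) = ½ - (-1)*11/8 = ½ - ⅛*(-11) = ½ + 11/8 = 15/8)
L(n) = n*(-⅛ + n) (L(n) = n*(n - ⅛) = n*(-⅛ + n))
√(T(-21) + 513)*L(-30) + q = √(15/8 + 513)*(-30*(-⅛ - 30)) - 362 = √(4119/8)*(-30*(-241/8)) - 362 = (√8238/4)*(3615/4) - 362 = 3615*√8238/16 - 362 = -362 + 3615*√8238/16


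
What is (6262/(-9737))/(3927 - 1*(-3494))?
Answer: -6262/72258277 ≈ -8.6661e-5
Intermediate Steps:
(6262/(-9737))/(3927 - 1*(-3494)) = (6262*(-1/9737))/(3927 + 3494) = -6262/9737/7421 = -6262/9737*1/7421 = -6262/72258277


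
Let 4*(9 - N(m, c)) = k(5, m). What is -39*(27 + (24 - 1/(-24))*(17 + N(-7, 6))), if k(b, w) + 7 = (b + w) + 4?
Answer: -851305/32 ≈ -26603.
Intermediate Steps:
k(b, w) = -3 + b + w (k(b, w) = -7 + ((b + w) + 4) = -7 + (4 + b + w) = -3 + b + w)
N(m, c) = 17/2 - m/4 (N(m, c) = 9 - (-3 + 5 + m)/4 = 9 - (2 + m)/4 = 9 + (-½ - m/4) = 17/2 - m/4)
-39*(27 + (24 - 1/(-24))*(17 + N(-7, 6))) = -39*(27 + (24 - 1/(-24))*(17 + (17/2 - ¼*(-7)))) = -39*(27 + (24 - 1*(-1/24))*(17 + (17/2 + 7/4))) = -39*(27 + (24 + 1/24)*(17 + 41/4)) = -39*(27 + (577/24)*(109/4)) = -39*(27 + 62893/96) = -39*65485/96 = -851305/32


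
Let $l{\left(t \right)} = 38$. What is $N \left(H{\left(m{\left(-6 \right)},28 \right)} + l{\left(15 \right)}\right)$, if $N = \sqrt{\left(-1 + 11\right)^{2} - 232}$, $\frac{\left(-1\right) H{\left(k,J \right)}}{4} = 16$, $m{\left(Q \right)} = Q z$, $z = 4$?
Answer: $- 52 i \sqrt{33} \approx - 298.72 i$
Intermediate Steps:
$m{\left(Q \right)} = 4 Q$ ($m{\left(Q \right)} = Q 4 = 4 Q$)
$H{\left(k,J \right)} = -64$ ($H{\left(k,J \right)} = \left(-4\right) 16 = -64$)
$N = 2 i \sqrt{33}$ ($N = \sqrt{10^{2} - 232} = \sqrt{100 - 232} = \sqrt{-132} = 2 i \sqrt{33} \approx 11.489 i$)
$N \left(H{\left(m{\left(-6 \right)},28 \right)} + l{\left(15 \right)}\right) = 2 i \sqrt{33} \left(-64 + 38\right) = 2 i \sqrt{33} \left(-26\right) = - 52 i \sqrt{33}$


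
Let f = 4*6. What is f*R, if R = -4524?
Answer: -108576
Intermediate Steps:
f = 24
f*R = 24*(-4524) = -108576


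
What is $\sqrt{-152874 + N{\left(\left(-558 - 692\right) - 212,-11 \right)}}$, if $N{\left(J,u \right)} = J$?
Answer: $4 i \sqrt{9646} \approx 392.86 i$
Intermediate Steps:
$\sqrt{-152874 + N{\left(\left(-558 - 692\right) - 212,-11 \right)}} = \sqrt{-152874 - 1462} = \sqrt{-154336} = 4 i \sqrt{9646}$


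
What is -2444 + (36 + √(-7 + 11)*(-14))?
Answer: -2436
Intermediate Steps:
-2444 + (36 + √(-7 + 11)*(-14)) = -2444 + (36 + √4*(-14)) = -2444 + (36 + 2*(-14)) = -2444 + (36 - 28) = -2444 + 8 = -2436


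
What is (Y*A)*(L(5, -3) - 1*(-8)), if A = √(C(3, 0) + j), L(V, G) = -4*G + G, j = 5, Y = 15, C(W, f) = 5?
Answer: 255*√10 ≈ 806.38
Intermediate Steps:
L(V, G) = -3*G
A = √10 (A = √(5 + 5) = √10 ≈ 3.1623)
(Y*A)*(L(5, -3) - 1*(-8)) = (15*√10)*(-3*(-3) - 1*(-8)) = (15*√10)*(9 + 8) = (15*√10)*17 = 255*√10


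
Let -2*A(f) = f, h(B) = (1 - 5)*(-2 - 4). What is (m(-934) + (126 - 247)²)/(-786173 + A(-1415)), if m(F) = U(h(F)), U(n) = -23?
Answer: -29236/1570931 ≈ -0.018611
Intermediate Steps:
h(B) = 24 (h(B) = -4*(-6) = 24)
A(f) = -f/2
m(F) = -23
(m(-934) + (126 - 247)²)/(-786173 + A(-1415)) = (-23 + (126 - 247)²)/(-786173 - ½*(-1415)) = (-23 + (-121)²)/(-786173 + 1415/2) = (-23 + 14641)/(-1570931/2) = 14618*(-2/1570931) = -29236/1570931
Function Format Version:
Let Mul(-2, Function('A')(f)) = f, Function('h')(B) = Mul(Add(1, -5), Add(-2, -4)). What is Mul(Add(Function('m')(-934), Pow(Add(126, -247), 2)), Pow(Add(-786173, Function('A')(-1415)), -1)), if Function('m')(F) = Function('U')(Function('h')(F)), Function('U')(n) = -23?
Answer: Rational(-29236, 1570931) ≈ -0.018611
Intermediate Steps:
Function('h')(B) = 24 (Function('h')(B) = Mul(-4, -6) = 24)
Function('A')(f) = Mul(Rational(-1, 2), f)
Function('m')(F) = -23
Mul(Add(Function('m')(-934), Pow(Add(126, -247), 2)), Pow(Add(-786173, Function('A')(-1415)), -1)) = Mul(Add(-23, Pow(Add(126, -247), 2)), Pow(Add(-786173, Mul(Rational(-1, 2), -1415)), -1)) = Mul(Add(-23, Pow(-121, 2)), Pow(Add(-786173, Rational(1415, 2)), -1)) = Mul(Add(-23, 14641), Pow(Rational(-1570931, 2), -1)) = Mul(14618, Rational(-2, 1570931)) = Rational(-29236, 1570931)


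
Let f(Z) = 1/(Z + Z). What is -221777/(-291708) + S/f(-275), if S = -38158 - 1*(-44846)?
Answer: -1073018485423/291708 ≈ -3.6784e+6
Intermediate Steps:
f(Z) = 1/(2*Z)
S = 6688 (S = -38158 + 44846 = 6688)
-221777/(-291708) + S/f(-275) = -221777/(-291708) + 6688/(((1/2)/(-275))) = -221777*(-1/291708) + 6688/(((1/2)*(-1/275))) = 221777/291708 + 6688/(-1/550) = 221777/291708 + 6688*(-550) = 221777/291708 - 3678400 = -1073018485423/291708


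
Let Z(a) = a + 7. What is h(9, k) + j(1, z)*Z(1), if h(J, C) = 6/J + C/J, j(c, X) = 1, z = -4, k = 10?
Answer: 88/9 ≈ 9.7778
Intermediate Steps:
Z(a) = 7 + a
h(9, k) + j(1, z)*Z(1) = (6 + 10)/9 + 1*(7 + 1) = (⅑)*16 + 1*8 = 16/9 + 8 = 88/9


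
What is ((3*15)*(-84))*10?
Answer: -37800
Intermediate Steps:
((3*15)*(-84))*10 = (45*(-84))*10 = -3780*10 = -37800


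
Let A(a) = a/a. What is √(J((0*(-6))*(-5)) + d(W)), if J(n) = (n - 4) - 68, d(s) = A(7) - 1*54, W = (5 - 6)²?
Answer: 5*I*√5 ≈ 11.18*I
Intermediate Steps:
A(a) = 1
W = 1 (W = (-1)² = 1)
d(s) = -53 (d(s) = 1 - 1*54 = 1 - 54 = -53)
J(n) = -72 + n (J(n) = (-4 + n) - 68 = -72 + n)
√(J((0*(-6))*(-5)) + d(W)) = √((-72 + (0*(-6))*(-5)) - 53) = √((-72 + 0*(-5)) - 53) = √((-72 + 0) - 53) = √(-72 - 53) = √(-125) = 5*I*√5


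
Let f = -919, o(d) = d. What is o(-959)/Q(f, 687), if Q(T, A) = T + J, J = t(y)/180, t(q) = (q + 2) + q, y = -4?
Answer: 28770/27571 ≈ 1.0435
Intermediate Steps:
t(q) = 2 + 2*q (t(q) = (2 + q) + q = 2 + 2*q)
J = -1/30 (J = (2 + 2*(-4))/180 = (2 - 8)*(1/180) = -6*1/180 = -1/30 ≈ -0.033333)
Q(T, A) = -1/30 + T (Q(T, A) = T - 1/30 = -1/30 + T)
o(-959)/Q(f, 687) = -959/(-1/30 - 919) = -959/(-27571/30) = -959*(-30/27571) = 28770/27571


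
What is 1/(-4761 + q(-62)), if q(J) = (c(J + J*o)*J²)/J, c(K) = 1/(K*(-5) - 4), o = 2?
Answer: -463/2204374 ≈ -0.00021004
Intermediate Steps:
c(K) = 1/(-4 - 5*K) (c(K) = 1/(-5*K - 4) = 1/(-4 - 5*K))
q(J) = -J/(4 + 15*J) (q(J) = ((-1/(4 + 5*(J + J*2)))*J²)/J = ((-1/(4 + 5*(J + 2*J)))*J²)/J = ((-1/(4 + 5*(3*J)))*J²)/J = ((-1/(4 + 15*J))*J²)/J = (-J²/(4 + 15*J))/J = -J/(4 + 15*J))
1/(-4761 + q(-62)) = 1/(-4761 - 1*(-62)/(4 + 15*(-62))) = 1/(-4761 - 1*(-62)/(4 - 930)) = 1/(-4761 - 1*(-62)/(-926)) = 1/(-4761 - 1*(-62)*(-1/926)) = 1/(-4761 - 31/463) = 1/(-2204374/463) = -463/2204374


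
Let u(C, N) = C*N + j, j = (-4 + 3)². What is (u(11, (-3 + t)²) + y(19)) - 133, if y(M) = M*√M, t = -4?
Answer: 407 + 19*√19 ≈ 489.82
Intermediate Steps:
j = 1 (j = (-1)² = 1)
y(M) = M^(3/2)
u(C, N) = 1 + C*N (u(C, N) = C*N + 1 = 1 + C*N)
(u(11, (-3 + t)²) + y(19)) - 133 = ((1 + 11*(-3 - 4)²) + 19^(3/2)) - 133 = ((1 + 11*(-7)²) + 19*√19) - 133 = ((1 + 11*49) + 19*√19) - 133 = ((1 + 539) + 19*√19) - 133 = (540 + 19*√19) - 133 = 407 + 19*√19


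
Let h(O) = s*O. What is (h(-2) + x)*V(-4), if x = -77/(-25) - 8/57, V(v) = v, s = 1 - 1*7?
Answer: -85156/1425 ≈ -59.759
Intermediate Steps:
s = -6 (s = 1 - 7 = -6)
x = 4189/1425 (x = -77*(-1/25) - 8*1/57 = 77/25 - 8/57 = 4189/1425 ≈ 2.9396)
h(O) = -6*O
(h(-2) + x)*V(-4) = (-6*(-2) + 4189/1425)*(-4) = (12 + 4189/1425)*(-4) = (21289/1425)*(-4) = -85156/1425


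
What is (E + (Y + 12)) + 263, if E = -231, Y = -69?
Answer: -25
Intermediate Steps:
(E + (Y + 12)) + 263 = (-231 + (-69 + 12)) + 263 = (-231 - 57) + 263 = -288 + 263 = -25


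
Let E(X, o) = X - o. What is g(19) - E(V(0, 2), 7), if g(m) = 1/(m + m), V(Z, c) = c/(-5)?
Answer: 1411/190 ≈ 7.4263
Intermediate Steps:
V(Z, c) = -c/5 (V(Z, c) = c*(-⅕) = -c/5)
g(m) = 1/(2*m)
g(19) - E(V(0, 2), 7) = (½)/19 - (-⅕*2 - 1*7) = (½)*(1/19) - (-⅖ - 7) = 1/38 - 1*(-37/5) = 1/38 + 37/5 = 1411/190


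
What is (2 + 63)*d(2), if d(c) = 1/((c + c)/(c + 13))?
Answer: 975/4 ≈ 243.75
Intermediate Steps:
d(c) = (13 + c)/(2*c) (d(c) = 1/((2*c)/(13 + c)) = 1/(2*c/(13 + c)) = (13 + c)/(2*c))
(2 + 63)*d(2) = (2 + 63)*((1/2)*(13 + 2)/2) = 65*((1/2)*(1/2)*15) = 65*(15/4) = 975/4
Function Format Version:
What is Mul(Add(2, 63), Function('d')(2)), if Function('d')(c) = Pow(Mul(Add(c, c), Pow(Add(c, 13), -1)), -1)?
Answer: Rational(975, 4) ≈ 243.75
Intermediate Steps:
Function('d')(c) = Mul(Rational(1, 2), Pow(c, -1), Add(13, c)) (Function('d')(c) = Pow(Mul(Mul(2, c), Pow(Add(13, c), -1)), -1) = Pow(Mul(2, c, Pow(Add(13, c), -1)), -1) = Mul(Rational(1, 2), Pow(c, -1), Add(13, c)))
Mul(Add(2, 63), Function('d')(2)) = Mul(Add(2, 63), Mul(Rational(1, 2), Pow(2, -1), Add(13, 2))) = Mul(65, Mul(Rational(1, 2), Rational(1, 2), 15)) = Mul(65, Rational(15, 4)) = Rational(975, 4)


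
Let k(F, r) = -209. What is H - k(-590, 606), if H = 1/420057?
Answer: 87791914/420057 ≈ 209.00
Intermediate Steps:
H = 1/420057 ≈ 2.3806e-6
H - k(-590, 606) = 1/420057 - 1*(-209) = 1/420057 + 209 = 87791914/420057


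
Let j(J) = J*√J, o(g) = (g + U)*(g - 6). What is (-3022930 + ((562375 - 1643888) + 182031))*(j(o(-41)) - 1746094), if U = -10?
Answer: 6848900058728 - 9402021564*√2397 ≈ 6.3886e+12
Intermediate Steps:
o(g) = (-10 + g)*(-6 + g) (o(g) = (g - 10)*(g - 6) = (-10 + g)*(-6 + g))
j(J) = J^(3/2)
(-3022930 + ((562375 - 1643888) + 182031))*(j(o(-41)) - 1746094) = (-3022930 + ((562375 - 1643888) + 182031))*((60 + (-41)² - 16*(-41))^(3/2) - 1746094) = (-3022930 + (-1081513 + 182031))*((60 + 1681 + 656)^(3/2) - 1746094) = (-3022930 - 899482)*(2397^(3/2) - 1746094) = -3922412*(2397*√2397 - 1746094) = -3922412*(-1746094 + 2397*√2397) = 6848900058728 - 9402021564*√2397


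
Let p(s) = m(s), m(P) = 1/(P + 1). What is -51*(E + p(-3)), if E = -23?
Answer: 2397/2 ≈ 1198.5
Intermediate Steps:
m(P) = 1/(1 + P)
p(s) = 1/(1 + s)
-51*(E + p(-3)) = -51*(-23 + 1/(1 - 3)) = -51*(-23 + 1/(-2)) = -51*(-23 - 1/2) = -51*(-47/2) = 2397/2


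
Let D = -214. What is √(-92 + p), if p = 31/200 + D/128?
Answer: I*√149627/40 ≈ 9.6704*I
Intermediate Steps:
p = -2427/1600 (p = 31/200 - 214/128 = 31*(1/200) - 214*1/128 = 31/200 - 107/64 = -2427/1600 ≈ -1.5169)
√(-92 + p) = √(-92 - 2427/1600) = √(-149627/1600) = I*√149627/40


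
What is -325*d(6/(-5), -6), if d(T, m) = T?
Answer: 390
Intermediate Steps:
-325*d(6/(-5), -6) = -1950/(-5) = -1950*(-1)/5 = -325*(-6/5) = 390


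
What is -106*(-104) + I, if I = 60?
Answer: 11084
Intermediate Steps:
-106*(-104) + I = -106*(-104) + 60 = 11024 + 60 = 11084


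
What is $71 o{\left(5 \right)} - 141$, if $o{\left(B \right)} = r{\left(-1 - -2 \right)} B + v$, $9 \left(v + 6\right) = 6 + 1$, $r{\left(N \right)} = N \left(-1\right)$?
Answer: $- \frac{7801}{9} \approx -866.78$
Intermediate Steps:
$r{\left(N \right)} = - N$
$v = - \frac{47}{9}$ ($v = -6 + \frac{6 + 1}{9} = -6 + \frac{1}{9} \cdot 7 = -6 + \frac{7}{9} = - \frac{47}{9} \approx -5.2222$)
$o{\left(B \right)} = - \frac{47}{9} - B$ ($o{\left(B \right)} = - (-1 - -2) B - \frac{47}{9} = - (-1 + 2) B - \frac{47}{9} = \left(-1\right) 1 B - \frac{47}{9} = - B - \frac{47}{9} = - \frac{47}{9} - B$)
$71 o{\left(5 \right)} - 141 = 71 \left(- \frac{47}{9} - 5\right) - 141 = 71 \left(- \frac{92}{9}\right) - 141 = - \frac{6532}{9} - 141 = - \frac{7801}{9}$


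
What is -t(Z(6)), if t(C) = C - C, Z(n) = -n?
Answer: 0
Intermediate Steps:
t(C) = 0
-t(Z(6)) = -1*0 = 0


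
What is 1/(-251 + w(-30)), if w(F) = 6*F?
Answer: -1/431 ≈ -0.0023202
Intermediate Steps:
1/(-251 + w(-30)) = 1/(-251 + 6*(-30)) = 1/(-251 - 180) = 1/(-431) = -1/431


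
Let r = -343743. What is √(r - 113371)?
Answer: I*√457114 ≈ 676.1*I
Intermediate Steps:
√(r - 113371) = √(-343743 - 113371) = √(-457114) = I*√457114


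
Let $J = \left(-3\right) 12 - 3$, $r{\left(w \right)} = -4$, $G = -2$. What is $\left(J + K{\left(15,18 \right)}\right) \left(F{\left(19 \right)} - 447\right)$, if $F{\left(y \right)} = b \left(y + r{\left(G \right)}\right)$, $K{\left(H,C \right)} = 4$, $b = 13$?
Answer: $8820$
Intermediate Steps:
$F{\left(y \right)} = -52 + 13 y$ ($F{\left(y \right)} = 13 \left(y - 4\right) = 13 \left(-4 + y\right) = -52 + 13 y$)
$J = -39$ ($J = -36 - 3 = -39$)
$\left(J + K{\left(15,18 \right)}\right) \left(F{\left(19 \right)} - 447\right) = \left(-39 + 4\right) \left(\left(-52 + 13 \cdot 19\right) - 447\right) = - 35 \left(\left(-52 + 247\right) - 447\right) = - 35 \left(195 - 447\right) = \left(-35\right) \left(-252\right) = 8820$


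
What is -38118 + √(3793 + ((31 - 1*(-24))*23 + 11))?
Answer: -38118 + √5069 ≈ -38047.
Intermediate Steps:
-38118 + √(3793 + ((31 - 1*(-24))*23 + 11)) = -38118 + √(3793 + ((31 + 24)*23 + 11)) = -38118 + √(3793 + (55*23 + 11)) = -38118 + √(3793 + (1265 + 11)) = -38118 + √(3793 + 1276) = -38118 + √5069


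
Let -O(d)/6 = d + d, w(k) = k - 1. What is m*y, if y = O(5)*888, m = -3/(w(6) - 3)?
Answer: 79920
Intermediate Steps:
w(k) = -1 + k
O(d) = -12*d (O(d) = -6*(d + d) = -12*d)
m = -3/2 (m = -3/((-1 + 6) - 3) = -3/(5 - 3) = -3/2 ≈ -1.5000)
y = -53280 (y = -12*5*888 = -60*888 = -53280)
m*y = -3/2*(-53280) = 79920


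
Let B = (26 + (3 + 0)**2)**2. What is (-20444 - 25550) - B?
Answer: -47219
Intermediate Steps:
B = 1225 (B = (26 + 3**2)**2 = (26 + 9)**2 = 35**2 = 1225)
(-20444 - 25550) - B = (-20444 - 25550) - 1*1225 = -45994 - 1225 = -47219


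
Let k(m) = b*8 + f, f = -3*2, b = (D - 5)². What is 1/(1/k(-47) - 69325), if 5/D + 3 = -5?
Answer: -1977/137055517 ≈ -1.4425e-5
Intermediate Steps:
D = -5/8 (D = 5/(-3 - 5) = 5/(-8) = 5*(-⅛) = -5/8 ≈ -0.62500)
b = 2025/64 (b = (-5/8 - 5)² = (-45/8)² = 2025/64 ≈ 31.641)
f = -6
k(m) = 1977/8 (k(m) = (2025/64)*8 - 6 = 2025/8 - 6 = 1977/8)
1/(1/k(-47) - 69325) = 1/(1/(1977/8) - 69325) = 1/(8/1977 - 69325) = 1/(-137055517/1977) = -1977/137055517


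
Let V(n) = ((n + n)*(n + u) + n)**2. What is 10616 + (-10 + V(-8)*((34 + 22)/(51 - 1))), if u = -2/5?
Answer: 17812622/625 ≈ 28500.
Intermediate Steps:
u = -2/5 (u = -2*1/5 = -2/5 ≈ -0.40000)
V(n) = (n + 2*n*(-2/5 + n))**2 (V(n) = ((n + n)*(n - 2/5) + n)**2 = ((2*n)*(-2/5 + n) + n)**2 = (2*n*(-2/5 + n) + n)**2 = (n + 2*n*(-2/5 + n))**2)
10616 + (-10 + V(-8)*((34 + 22)/(51 - 1))) = 10616 + (-10 + ((1/25)*(-8)**2*(1 + 10*(-8))**2)*((34 + 22)/(51 - 1))) = 10616 + (-10 + ((1/25)*64*(1 - 80)**2)*(56/50)) = 10616 + (-10 + ((1/25)*64*(-79)**2)*(56*(1/50))) = 10616 + (-10 + ((1/25)*64*6241)*(28/25)) = 10616 + (-10 + (399424/25)*(28/25)) = 10616 + (-10 + 11183872/625) = 10616 + 11177622/625 = 17812622/625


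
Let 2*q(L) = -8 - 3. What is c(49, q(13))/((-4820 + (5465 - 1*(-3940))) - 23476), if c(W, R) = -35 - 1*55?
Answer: 10/2099 ≈ 0.0047642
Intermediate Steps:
q(L) = -11/2 (q(L) = (-8 - 3)/2 = (½)*(-11) = -11/2)
c(W, R) = -90 (c(W, R) = -35 - 55 = -90)
c(49, q(13))/((-4820 + (5465 - 1*(-3940))) - 23476) = -90/((-4820 + (5465 - 1*(-3940))) - 23476) = -90/((-4820 + (5465 + 3940)) - 23476) = -90/((-4820 + 9405) - 23476) = -90/(4585 - 23476) = -90/(-18891) = -90*(-1/18891) = 10/2099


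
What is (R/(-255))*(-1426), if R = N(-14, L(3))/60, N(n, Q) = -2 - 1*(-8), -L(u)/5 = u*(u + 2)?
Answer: 713/1275 ≈ 0.55922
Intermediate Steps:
L(u) = -5*u*(2 + u) (L(u) = -5*u*(u + 2) = -5*u*(2 + u))
N(n, Q) = 6 (N(n, Q) = -2 + 8 = 6)
R = 1/10 (R = 6/60 = 6*(1/60) = 1/10 ≈ 0.10000)
(R/(-255))*(-1426) = ((1/10)/(-255))*(-1426) = ((1/10)*(-1/255))*(-1426) = -1/2550*(-1426) = 713/1275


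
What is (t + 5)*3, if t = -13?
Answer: -24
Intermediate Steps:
(t + 5)*3 = (-13 + 5)*3 = -8*3 = -24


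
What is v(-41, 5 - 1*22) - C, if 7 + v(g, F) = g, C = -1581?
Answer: 1533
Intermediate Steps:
v(g, F) = -7 + g
v(-41, 5 - 1*22) - C = (-7 - 41) - 1*(-1581) = -48 + 1581 = 1533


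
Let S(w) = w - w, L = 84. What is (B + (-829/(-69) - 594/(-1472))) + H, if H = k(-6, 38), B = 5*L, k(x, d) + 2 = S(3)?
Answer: 950363/2208 ≈ 430.42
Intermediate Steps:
S(w) = 0
k(x, d) = -2 (k(x, d) = -2 + 0 = -2)
B = 420 (B = 5*84 = 420)
H = -2
(B + (-829/(-69) - 594/(-1472))) + H = (420 + (-829/(-69) - 594/(-1472))) - 2 = (420 + (-829*(-1/69) - 594*(-1/1472))) - 2 = (420 + (829/69 + 297/736)) - 2 = (420 + 27419/2208) - 2 = 954779/2208 - 2 = 950363/2208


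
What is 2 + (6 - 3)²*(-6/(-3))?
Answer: 20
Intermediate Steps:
2 + (6 - 3)²*(-6/(-3)) = 2 + 3²*(-6*(-⅓)) = 2 + 9*2 = 2 + 18 = 20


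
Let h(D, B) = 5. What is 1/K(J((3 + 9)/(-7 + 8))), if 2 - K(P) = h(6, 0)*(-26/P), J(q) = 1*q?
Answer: 6/77 ≈ 0.077922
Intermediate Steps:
J(q) = q
K(P) = 2 + 130/P (K(P) = 2 - 5*(-26/P) = 2 - (-130)/P = 2 + 130/P)
1/K(J((3 + 9)/(-7 + 8))) = 1/(2 + 130/(((3 + 9)/(-7 + 8)))) = 1/(2 + 130/((12/1))) = 1/(2 + 130/((12*1))) = 1/(2 + 130/12) = 1/(2 + 130*(1/12)) = 1/(2 + 65/6) = 1/(77/6) = 6/77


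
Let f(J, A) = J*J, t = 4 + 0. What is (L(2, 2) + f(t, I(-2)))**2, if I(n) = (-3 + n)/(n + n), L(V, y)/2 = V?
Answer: 400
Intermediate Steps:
t = 4
L(V, y) = 2*V
I(n) = (-3 + n)/(2*n) (I(n) = (-3 + n)/((2*n)) = (-3 + n)*(1/(2*n)) = (-3 + n)/(2*n))
f(J, A) = J**2
(L(2, 2) + f(t, I(-2)))**2 = (2*2 + 4**2)**2 = (4 + 16)**2 = 20**2 = 400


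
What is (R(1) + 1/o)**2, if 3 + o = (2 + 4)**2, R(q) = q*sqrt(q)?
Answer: 1156/1089 ≈ 1.0615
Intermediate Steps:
R(q) = q**(3/2)
o = 33 (o = -3 + (2 + 4)**2 = -3 + 6**2 = -3 + 36 = 33)
(R(1) + 1/o)**2 = (1**(3/2) + 1/33)**2 = (1 + 1/33)**2 = (34/33)**2 = 1156/1089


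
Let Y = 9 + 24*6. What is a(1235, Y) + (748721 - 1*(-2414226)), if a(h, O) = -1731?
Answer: 3161216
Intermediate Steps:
Y = 153 (Y = 9 + 144 = 153)
a(1235, Y) + (748721 - 1*(-2414226)) = -1731 + (748721 - 1*(-2414226)) = -1731 + (748721 + 2414226) = -1731 + 3162947 = 3161216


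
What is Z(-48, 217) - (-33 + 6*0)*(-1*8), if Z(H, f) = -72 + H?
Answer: -384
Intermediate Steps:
Z(-48, 217) - (-33 + 6*0)*(-1*8) = (-72 - 48) - (-33 + 6*0)*(-1*8) = -120 - (-33 + 0)*(-8) = -120 - (-33)*(-8) = -120 - 1*264 = -120 - 264 = -384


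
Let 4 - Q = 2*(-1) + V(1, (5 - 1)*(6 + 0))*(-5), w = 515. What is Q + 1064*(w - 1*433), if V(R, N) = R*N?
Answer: 87374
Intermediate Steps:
V(R, N) = N*R
Q = 126 (Q = 4 - (2*(-1) + (((5 - 1)*(6 + 0))*1)*(-5)) = 4 - (-2 + ((4*6)*1)*(-5)) = 4 - (-2 + (24*1)*(-5)) = 4 - (-2 + 24*(-5)) = 4 - (-2 - 120) = 4 - 1*(-122) = 4 + 122 = 126)
Q + 1064*(w - 1*433) = 126 + 1064*(515 - 1*433) = 126 + 1064*(515 - 433) = 126 + 1064*82 = 126 + 87248 = 87374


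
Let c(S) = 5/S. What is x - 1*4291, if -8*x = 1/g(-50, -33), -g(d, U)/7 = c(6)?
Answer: -600737/140 ≈ -4291.0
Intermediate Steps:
g(d, U) = -35/6
x = 3/140 (x = -1/(8*(-35/6)) = -1/8*(-6/35) = 3/140 ≈ 0.021429)
x - 1*4291 = 3/140 - 1*4291 = 3/140 - 4291 = -600737/140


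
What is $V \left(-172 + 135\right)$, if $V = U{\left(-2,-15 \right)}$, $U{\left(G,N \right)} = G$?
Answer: $74$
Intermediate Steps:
$V = -2$
$V \left(-172 + 135\right) = - 2 \left(-172 + 135\right) = \left(-2\right) \left(-37\right) = 74$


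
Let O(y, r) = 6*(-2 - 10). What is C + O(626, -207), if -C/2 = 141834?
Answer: -283740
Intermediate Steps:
O(y, r) = -72 (O(y, r) = 6*(-12) = -72)
C = -283668 (C = -2*141834 = -283668)
C + O(626, -207) = -283668 - 72 = -283740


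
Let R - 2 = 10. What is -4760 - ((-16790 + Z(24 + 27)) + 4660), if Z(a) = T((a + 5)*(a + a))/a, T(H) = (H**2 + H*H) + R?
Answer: -21626010/17 ≈ -1.2721e+6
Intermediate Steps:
R = 12 (R = 2 + 10 = 12)
T(H) = 12 + 2*H**2 (T(H) = (H**2 + H*H) + 12 = (H**2 + H**2) + 12 = 2*H**2 + 12 = 12 + 2*H**2)
Z(a) = (12 + 8*a**2*(5 + a)**2)/a (Z(a) = (12 + 2*((a + 5)*(a + a))**2)/a = (12 + 2*((5 + a)*(2*a))**2)/a = (12 + 2*(2*a*(5 + a))**2)/a = (12 + 2*(4*a**2*(5 + a)**2))/a = (12 + 8*a**2*(5 + a)**2)/a)
-4760 - ((-16790 + Z(24 + 27)) + 4660) = -4760 - ((-16790 + (12/(24 + 27) + 8*(24 + 27)*(5 + (24 + 27))**2)) + 4660) = -4760 - ((-16790 + (12/51 + 8*51*(5 + 51)**2)) + 4660) = -4760 - ((-16790 + (12*(1/51) + 8*51*56**2)) + 4660) = -4760 - ((-16790 + (4/17 + 8*51*3136)) + 4660) = -4760 - ((-16790 + (4/17 + 1279488)) + 4660) = -4760 - ((-16790 + 21751300/17) + 4660) = -4760 - (21465870/17 + 4660) = -4760 - 1*21545090/17 = -4760 - 21545090/17 = -21626010/17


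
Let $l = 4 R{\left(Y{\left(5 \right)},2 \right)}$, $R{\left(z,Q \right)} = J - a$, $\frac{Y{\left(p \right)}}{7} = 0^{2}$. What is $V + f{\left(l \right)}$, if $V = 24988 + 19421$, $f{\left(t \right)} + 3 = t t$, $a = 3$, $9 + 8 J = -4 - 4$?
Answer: $\frac{179305}{4} \approx 44826.0$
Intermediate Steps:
$J = - \frac{17}{8}$ ($J = - \frac{9}{8} + \frac{-4 - 4}{8} = - \frac{9}{8} + \frac{1}{8} \left(-8\right) = - \frac{9}{8} - 1 = - \frac{17}{8} \approx -2.125$)
$Y{\left(p \right)} = 0$ ($Y{\left(p \right)} = 7 \cdot 0^{2} = 7 \cdot 0 = 0$)
$R{\left(z,Q \right)} = - \frac{41}{8}$ ($R{\left(z,Q \right)} = - \frac{17}{8} - 3 = - \frac{41}{8}$)
$l = - \frac{41}{2}$ ($l = 4 \left(- \frac{41}{8}\right) = - \frac{41}{2} \approx -20.5$)
$f{\left(t \right)} = -3 + t^{2}$ ($f{\left(t \right)} = -3 + t t = -3 + t^{2}$)
$V = 44409$
$V + f{\left(l \right)} = 44409 - \left(3 - \left(- \frac{41}{2}\right)^{2}\right) = 44409 + \left(-3 + \frac{1681}{4}\right) = 44409 + \frac{1669}{4} = \frac{179305}{4}$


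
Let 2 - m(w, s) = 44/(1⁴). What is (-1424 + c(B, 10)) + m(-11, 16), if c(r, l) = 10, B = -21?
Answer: -1456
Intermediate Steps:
m(w, s) = -42 (m(w, s) = 2 - 44/(1⁴) = 2 - 44/1 = 2 - 44 = -42)
(-1424 + c(B, 10)) + m(-11, 16) = (-1424 + 10) - 42 = -1414 - 42 = -1456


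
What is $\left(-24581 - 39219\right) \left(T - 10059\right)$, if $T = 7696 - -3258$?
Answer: $-57101000$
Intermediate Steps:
$T = 10954$ ($T = 7696 + 3258 = 10954$)
$\left(-24581 - 39219\right) \left(T - 10059\right) = \left(-24581 - 39219\right) \left(10954 - 10059\right) = \left(-63800\right) 895 = -57101000$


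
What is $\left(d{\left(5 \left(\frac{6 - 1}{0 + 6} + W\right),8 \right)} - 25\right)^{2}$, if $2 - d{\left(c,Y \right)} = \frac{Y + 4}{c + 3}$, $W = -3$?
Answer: $\frac{1018081}{2209} \approx 460.88$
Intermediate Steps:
$d{\left(c,Y \right)} = 2 - \frac{4 + Y}{3 + c}$ ($d{\left(c,Y \right)} = 2 - \frac{Y + 4}{c + 3} = 2 - \frac{4 + Y}{3 + c}$)
$\left(d{\left(5 \left(\frac{6 - 1}{0 + 6} + W\right),8 \right)} - 25\right)^{2} = \left(\frac{2 - 8 + 2 \cdot 5 \left(\frac{6 - 1}{0 + 6} - 3\right)}{3 + 5 \left(\frac{6 - 1}{0 + 6} - 3\right)} - 25\right)^{2} = \left(\frac{2 - 8 + 2 \cdot 5 \left(\frac{5}{6} - 3\right)}{3 + 5 \left(\frac{5}{6} - 3\right)} - 25\right)^{2} = \left(\frac{2 - 8 + 2 \cdot 5 \left(- \frac{13}{6}\right)}{3 + 5 \left(- \frac{13}{6}\right)} - 25\right)^{2} = \left(\frac{2 - 8 + 2 \left(- \frac{65}{6}\right)}{3 - \frac{65}{6}} - 25\right)^{2} = \left(\frac{2 - 8 - \frac{65}{3}}{- \frac{47}{6}} - 25\right)^{2} = \left(\left(- \frac{6}{47}\right) \left(- \frac{83}{3}\right) - 25\right)^{2} = \left(\frac{166}{47} - 25\right)^{2} = \left(- \frac{1009}{47}\right)^{2} = \frac{1018081}{2209}$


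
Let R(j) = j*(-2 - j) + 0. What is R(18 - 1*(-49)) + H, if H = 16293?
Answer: 11670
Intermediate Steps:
R(j) = j*(-2 - j)
R(18 - 1*(-49)) + H = -(18 - 1*(-49))*(2 + (18 - 1*(-49))) + 16293 = -(18 + 49)*(2 + (18 + 49)) + 16293 = -1*67*(2 + 67) + 16293 = -1*67*69 + 16293 = -4623 + 16293 = 11670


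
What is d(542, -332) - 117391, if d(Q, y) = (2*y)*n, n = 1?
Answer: -118055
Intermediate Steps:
d(Q, y) = 2*y (d(Q, y) = (2*y)*1 = 2*y)
d(542, -332) - 117391 = 2*(-332) - 117391 = -664 - 117391 = -118055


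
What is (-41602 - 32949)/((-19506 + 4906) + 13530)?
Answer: 74551/1070 ≈ 69.674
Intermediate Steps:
(-41602 - 32949)/((-19506 + 4906) + 13530) = -74551/(-14600 + 13530) = -74551/(-1070) = -74551*(-1/1070) = 74551/1070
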